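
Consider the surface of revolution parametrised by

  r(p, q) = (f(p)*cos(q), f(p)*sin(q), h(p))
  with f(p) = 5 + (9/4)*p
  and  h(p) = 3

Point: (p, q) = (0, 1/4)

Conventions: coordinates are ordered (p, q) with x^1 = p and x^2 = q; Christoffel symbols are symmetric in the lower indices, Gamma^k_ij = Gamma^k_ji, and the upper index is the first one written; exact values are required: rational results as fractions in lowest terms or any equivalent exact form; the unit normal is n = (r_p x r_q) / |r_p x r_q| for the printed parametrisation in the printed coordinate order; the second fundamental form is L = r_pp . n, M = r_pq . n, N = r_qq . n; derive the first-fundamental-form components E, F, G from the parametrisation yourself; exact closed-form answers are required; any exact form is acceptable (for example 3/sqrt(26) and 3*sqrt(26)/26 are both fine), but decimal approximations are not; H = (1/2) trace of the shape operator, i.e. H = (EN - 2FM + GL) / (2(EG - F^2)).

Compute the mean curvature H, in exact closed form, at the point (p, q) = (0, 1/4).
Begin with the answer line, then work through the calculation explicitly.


Answer: H = 0

f = 5, f' = 9/4, f'' = 0, h' = 0, h'' = 0
E = 81/16, F = 0, G = 25; answer radicand W^2 = 81/16
unnormalised second-form numerators: l = 0, m = 0, n = 0; L = l/sqrt(81/16), and similarly M = m/sqrt(W^2), N = n/sqrt(W^2)
H = (E*n - 2*F*m + G*l) / (2*(EG - F^2)*sqrt(W^2)); E*n - 2*F*m + G*l = 0, EG - F^2 = 2025/16, so H = (0)/sqrt(81/16)


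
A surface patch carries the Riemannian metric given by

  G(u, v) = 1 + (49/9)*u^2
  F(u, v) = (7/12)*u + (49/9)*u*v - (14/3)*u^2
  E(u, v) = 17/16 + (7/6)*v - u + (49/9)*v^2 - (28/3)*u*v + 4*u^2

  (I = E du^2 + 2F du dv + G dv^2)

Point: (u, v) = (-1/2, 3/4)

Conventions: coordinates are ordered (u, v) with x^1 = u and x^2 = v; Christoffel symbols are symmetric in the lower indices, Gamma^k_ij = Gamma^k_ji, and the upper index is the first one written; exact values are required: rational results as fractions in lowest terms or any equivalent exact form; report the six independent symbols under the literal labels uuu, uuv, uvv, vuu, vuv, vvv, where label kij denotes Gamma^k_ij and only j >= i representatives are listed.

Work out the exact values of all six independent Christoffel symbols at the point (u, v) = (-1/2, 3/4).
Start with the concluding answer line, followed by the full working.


Answer: Gamma_uuu = -216/409, Gamma_uuv = 252/409, Gamma_uvv = 0, Gamma_vuu = 84/409, Gamma_vuv = -98/409, Gamma_vvv = 0

E = 10, F = -7/2, G = 85/36 at the point
E_u = -12, E_v = 14, F_u = 28/3, F_v = -49/18, G_u = -49/9, G_v = 0
EG - F^2 = 409/36;  g^inv = (36/409) * [[85/36, 7/2], [7/2, 10]]
first-kind symbols [ij,l] = (1/2)(d_i g_jl + d_j g_il - d_l g_ij): [uu,u] = E_u/2 = -6, [uu,v] = F_u - E_v/2 = 7/3, [uv,u] = E_v/2 = 7, [uv,v] = G_u/2 = -49/18, [vv,u] = F_v - G_u/2 = 0, [vv,v] = G_v/2 = 0
Gamma^u_ij = (G*[ij,u] - F*[ij,v])/(EG - F^2), Gamma^v_ij = (E*[ij,v] - F*[ij,u])/(EG - F^2)


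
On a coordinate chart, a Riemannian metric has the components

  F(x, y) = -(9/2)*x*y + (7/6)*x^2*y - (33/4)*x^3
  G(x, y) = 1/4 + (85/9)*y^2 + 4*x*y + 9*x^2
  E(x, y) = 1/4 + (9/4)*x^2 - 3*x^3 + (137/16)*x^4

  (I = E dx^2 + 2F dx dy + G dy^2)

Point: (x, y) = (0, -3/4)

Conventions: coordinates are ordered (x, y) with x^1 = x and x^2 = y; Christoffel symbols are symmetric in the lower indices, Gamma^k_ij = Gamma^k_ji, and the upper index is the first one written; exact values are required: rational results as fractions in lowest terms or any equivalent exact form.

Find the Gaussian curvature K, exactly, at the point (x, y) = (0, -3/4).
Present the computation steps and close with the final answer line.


E = 1/4, F = 0, G = 89/16, EG - F^2 = 89/64 at the point
E_x = 0, E_y = 0, F_x = 27/8, F_y = 0, G_x = -3, G_y = -85/6
E_yy = 0, F_xy = -9/2, G_xx = 18
The intrinsic route: Brioschi's K = (det M1 - det M2)/(EG - F^2)^2.
M1 = [[-E_yy/2 + F_xy - G_xx/2, E_x/2, F_x - E_y/2], [F_y - G_x/2, E, F], [G_y/2, F, G]] = [[-27/2, 0, 27/8], [3/2, 1/4, 0], [-85/12, 0, 89/16]]; det M1 = -819/64
M2 = [[0, E_y/2, G_x/2], [E_y/2, E, F], [G_x/2, F, G]] = [[0, 0, -3/2], [0, 1/4, 0], [-3/2, 0, 89/16]]; det M2 = -9/16
det M1 - det M2 = -783/64; K = -783/64 / (89/64)^2 = -50112/7921

Answer: K = -50112/7921


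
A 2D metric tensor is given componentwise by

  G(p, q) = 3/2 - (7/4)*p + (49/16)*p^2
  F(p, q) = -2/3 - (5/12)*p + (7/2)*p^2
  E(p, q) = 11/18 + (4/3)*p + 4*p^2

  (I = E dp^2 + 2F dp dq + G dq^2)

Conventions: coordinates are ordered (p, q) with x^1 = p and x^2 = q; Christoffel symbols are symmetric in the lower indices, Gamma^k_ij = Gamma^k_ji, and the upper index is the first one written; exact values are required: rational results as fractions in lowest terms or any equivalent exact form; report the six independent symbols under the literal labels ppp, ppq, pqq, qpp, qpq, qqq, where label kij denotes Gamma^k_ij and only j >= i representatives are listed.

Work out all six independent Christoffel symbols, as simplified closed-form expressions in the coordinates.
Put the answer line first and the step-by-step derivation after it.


Answer: Gamma_ppp = (-3528*p^3 - 168*p^2 + 2686*p + 208)/(2889*p^2 + 108*p + 136), Gamma_ppq = (-6174*p^3 + 2499*p^2 + 966*p - 336)/(5778*p^2 + 216*p + 272), Gamma_pqq = (-21609*p^3 + 18522*p^2 - 14112*p + 3024)/(23112*p^2 + 864*p + 1088), Gamma_qpp = (12096*p^3 + 6048*p^2 + 5760*p + 164)/(8667*p^2 + 324*p + 408), Gamma_qpq = (3528*p^3 + 168*p^2 + 203*p - 154)/(2889*p^2 + 108*p + 136), Gamma_qqq = (6174*p^3 - 2499*p^2 - 966*p + 336)/(5778*p^2 + 216*p + 272)

E = 11/18 + (4/3)*p + 4*p^2; F = -2/3 - (5/12)*p + (7/2)*p^2; G = 3/2 - (7/4)*p + (49/16)*p^2
Gamma^k_ij = (1/2) g^{kl} (d_i g_jl + d_j g_il - d_l g_ij), with g^inv = (1/(EG-F^2)) [[G, -F], [-F, E]]
first partials: E_p = 4/3 + 8*p, E_q = 0, F_p = -5/12 + 7*p, F_q = 0, G_p = -7/4 + (49/8)*p, G_q = 0
D = EG - F^2 = 17/36 + (3/8)*p + (321/32)*p^2
expanded: Gamma^p_pp = (G E_p - 2F F_p + F E_q)/(2D), Gamma^p_pq = (G E_q - F G_p)/(2D), Gamma^p_qq = (2G F_q - G G_p - F G_q)/(2D), Gamma^q_pp = (2E F_p - E E_q - F E_p)/(2D), Gamma^q_pq = (E G_p - F E_q)/(2D), Gamma^q_qq = (E G_q - 2F F_q + F G_p)/(2D); substitute and cancel common factors


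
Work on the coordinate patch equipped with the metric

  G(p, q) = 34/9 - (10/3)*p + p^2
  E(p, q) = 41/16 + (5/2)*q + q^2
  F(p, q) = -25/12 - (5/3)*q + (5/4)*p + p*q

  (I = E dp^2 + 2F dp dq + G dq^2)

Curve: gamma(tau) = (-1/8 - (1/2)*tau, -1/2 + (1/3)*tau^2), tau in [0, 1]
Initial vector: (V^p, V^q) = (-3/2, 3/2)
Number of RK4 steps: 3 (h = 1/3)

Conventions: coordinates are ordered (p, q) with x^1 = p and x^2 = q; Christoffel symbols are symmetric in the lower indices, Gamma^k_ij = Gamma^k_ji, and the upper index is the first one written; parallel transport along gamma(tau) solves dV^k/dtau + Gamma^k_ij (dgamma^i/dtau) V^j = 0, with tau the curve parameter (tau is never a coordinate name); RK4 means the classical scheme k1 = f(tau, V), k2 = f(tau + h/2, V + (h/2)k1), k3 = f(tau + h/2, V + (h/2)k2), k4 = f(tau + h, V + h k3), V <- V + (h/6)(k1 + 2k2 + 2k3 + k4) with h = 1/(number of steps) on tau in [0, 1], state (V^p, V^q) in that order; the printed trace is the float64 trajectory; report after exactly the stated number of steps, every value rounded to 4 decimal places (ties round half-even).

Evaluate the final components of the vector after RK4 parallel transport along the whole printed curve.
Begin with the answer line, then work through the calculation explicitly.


Answer: V^p = -1.3369, V^q = 1.1139

gamma'(tau) = (-1/2, (2/3)*tau); f(tau, V)^k = -Gamma^k_ij(gamma(tau)) gamma'^i(tau) V^j; h = 1/3; intermediate values shown to 6 dp
curve data and Christoffel symbols at the stage parameters:
  tau = 0.000000: gamma = (-0.125000, -0.500000), gamma' = (-0.500000, 0.000000); Gamma_ppp = 0.000000, Gamma_ppq = 0.157148, Gamma_pqq = 0.000000, Gamma_qpp = 0.000000, Gamma_qpq = -0.375409, Gamma_qqq = 0.000000
  tau = 0.166667: gamma = (-0.208333, -0.490741), gamma' = (-0.500000, 0.111111); Gamma_ppp = 0.000000, Gamma_ppq = 0.149105, Gamma_pqq = 0.000000, Gamma_qpp = 0.000000, Gamma_qpq = -0.368217, Gamma_qqq = 0.000000
  tau = 0.333333: gamma = (-0.291667, -0.462963), gamma' = (-0.500000, 0.222222); Gamma_ppp = 0.000000, Gamma_ppq = 0.144291, Gamma_pqq = 0.000000, Gamma_qpp = 0.000000, Gamma_qpq = -0.359031, Gamma_qqq = 0.000000
  tau = 0.500000: gamma = (-0.375000, -0.416667), gamma' = (-0.500000, 0.333333); Gamma_ppp = 0.000000, Gamma_ppq = 0.142138, Gamma_pqq = 0.000000, Gamma_qpp = 0.000000, Gamma_qpq = -0.348238, Gamma_qqq = 0.000000
  tau = 0.666667: gamma = (-0.458333, -0.351852), gamma' = (-0.500000, 0.444444); Gamma_ppp = 0.000000, Gamma_ppq = 0.142060, Gamma_pqq = 0.000000, Gamma_qpp = 0.000000, Gamma_qpq = -0.336112, Gamma_qqq = 0.000000
  tau = 0.833333: gamma = (-0.541667, -0.268519), gamma' = (-0.500000, 0.555556); Gamma_ppp = 0.000000, Gamma_ppq = 0.143491, Gamma_pqq = 0.000000, Gamma_qpp = 0.000000, Gamma_qpq = -0.322854, Gamma_qqq = 0.000000
  tau = 1.000000: gamma = (-0.625000, -0.166667), gamma' = (-0.500000, 0.666667); Gamma_ppp = 0.000000, Gamma_ppq = 0.145897, Gamma_pqq = 0.000000, Gamma_qpp = 0.000000, Gamma_qpq = -0.308628, Gamma_qqq = 0.000000
step 0: V^p = -1.5000, V^q = 1.5000
step 1: k1 = (0.117861, -0.281557), k2 = (0.132856, -0.328089), k3 = (0.132236, -0.326559), k4 = (0.147049, -0.365893); V <- V + (h/6)(k1 + 2k2 + 2k3 + k4): V^p = -1.4558, V^q = 1.3913
step 2: k1 = (0.147057, -0.365911), k2 = (0.162358, -0.397778), k3 = (0.161860, -0.396557), k4 = (0.177946, -0.421017); V <- V + (h/6)(k1 + 2k2 + 2k3 + k4): V^p = -1.4017, V^q = 1.2593
step 3: k1 = (0.177953, -0.421033), k2 = (0.194694, -0.438062), k3 = (0.194268, -0.437103), k4 = (0.211278, -0.446934); V <- V + (h/6)(k1 + 2k2 + 2k3 + k4): V^p = -1.3369, V^q = 1.1139


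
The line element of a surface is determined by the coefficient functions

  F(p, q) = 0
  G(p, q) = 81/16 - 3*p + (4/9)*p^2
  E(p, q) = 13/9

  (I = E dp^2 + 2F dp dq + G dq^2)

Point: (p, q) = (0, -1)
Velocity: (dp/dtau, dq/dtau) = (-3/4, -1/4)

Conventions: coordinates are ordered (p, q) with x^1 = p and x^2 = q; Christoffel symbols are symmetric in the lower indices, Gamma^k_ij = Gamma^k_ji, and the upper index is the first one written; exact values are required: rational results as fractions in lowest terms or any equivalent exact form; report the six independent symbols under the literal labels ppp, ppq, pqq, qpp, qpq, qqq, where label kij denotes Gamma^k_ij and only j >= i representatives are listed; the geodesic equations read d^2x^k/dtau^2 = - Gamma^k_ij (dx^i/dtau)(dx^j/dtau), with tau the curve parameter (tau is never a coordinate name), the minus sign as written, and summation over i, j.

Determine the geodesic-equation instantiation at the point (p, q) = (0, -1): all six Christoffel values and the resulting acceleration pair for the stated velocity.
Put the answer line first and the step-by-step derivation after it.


Answer: Gamma_ppp = 0, Gamma_ppq = 0, Gamma_pqq = 27/26, Gamma_qpp = 0, Gamma_qpq = -8/27, Gamma_qqq = 0; accelerations (d^2p/dtau^2, d^2q/dtau^2) = (-27/416, 1/9)

E = 13/9, F = 0, G = 81/16 at the point
E_p = 0, E_q = 0, F_p = 0, F_q = 0, G_p = -3, G_q = 0
EG - F^2 = 117/16;  g^inv = (16/117) * [[81/16, 0], [0, 13/9]]
first-kind symbols [ij,l] = (1/2)(d_i g_jl + d_j g_il - d_l g_ij): [pp,p] = E_p/2 = 0, [pp,q] = F_p - E_q/2 = 0, [pq,p] = E_q/2 = 0, [pq,q] = G_p/2 = -3/2, [qq,p] = F_q - G_p/2 = 3/2, [qq,q] = G_q/2 = 0
Gamma^p_ij = (G*[ij,p] - F*[ij,q])/(EG - F^2), Gamma^q_ij = (E*[ij,q] - F*[ij,p])/(EG - F^2)
Gamma_ppp = 0, Gamma_ppq = 0, Gamma_pqq = 27/26, Gamma_qpp = 0, Gamma_qpq = -8/27, Gamma_qqq = 0
d^2p/dtau^2 = -(Gamma_ppp*(-3/4)^2 + 2*Gamma_ppq*(-3/4)*(-1/4) + Gamma_pqq*(-1/4)^2) = -27/416
d^2q/dtau^2 = -(Gamma_qpp*(-3/4)^2 + 2*Gamma_qpq*(-3/4)*(-1/4) + Gamma_qqq*(-1/4)^2) = 1/9


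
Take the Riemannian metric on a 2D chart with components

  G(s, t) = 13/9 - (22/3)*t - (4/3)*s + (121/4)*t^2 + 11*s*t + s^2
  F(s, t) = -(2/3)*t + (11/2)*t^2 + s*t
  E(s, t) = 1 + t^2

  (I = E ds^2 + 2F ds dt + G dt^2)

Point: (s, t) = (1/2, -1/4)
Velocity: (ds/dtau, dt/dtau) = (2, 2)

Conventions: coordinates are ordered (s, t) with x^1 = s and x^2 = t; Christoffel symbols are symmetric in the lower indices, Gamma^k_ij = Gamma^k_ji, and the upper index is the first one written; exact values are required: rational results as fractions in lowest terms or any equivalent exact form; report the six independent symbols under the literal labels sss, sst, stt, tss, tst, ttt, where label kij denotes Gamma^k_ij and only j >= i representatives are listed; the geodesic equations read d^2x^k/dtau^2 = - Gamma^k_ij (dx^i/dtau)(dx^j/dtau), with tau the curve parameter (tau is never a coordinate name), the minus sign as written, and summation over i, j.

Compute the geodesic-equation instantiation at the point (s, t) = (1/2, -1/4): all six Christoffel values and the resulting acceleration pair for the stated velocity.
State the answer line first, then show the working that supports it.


Answer: Gamma_sss = 0, Gamma_sst = -144/1981, Gamma_stt = -792/1981, Gamma_tss = 0, Gamma_tst = -888/1981, Gamma_ttt = -4884/1981; accelerations (d^2s/dtau^2, d^2t/dtau^2) = (4320/1981, 26640/1981)

E = 17/16, F = 37/96, G = 1945/576 at the point
E_s = 0, E_t = -1/2, F_s = -1/4, F_t = -35/12, G_s = -37/12, G_t = -407/24
EG - F^2 = 1981/576;  g^inv = (576/1981) * [[1945/576, -37/96], [-37/96, 17/16]]
first-kind symbols [ij,l] = (1/2)(d_i g_jl + d_j g_il - d_l g_ij): [ss,s] = E_s/2 = 0, [ss,t] = F_s - E_t/2 = 0, [st,s] = E_t/2 = -1/4, [st,t] = G_s/2 = -37/24, [tt,s] = F_t - G_s/2 = -11/8, [tt,t] = G_t/2 = -407/48
Gamma^s_ij = (G*[ij,s] - F*[ij,t])/(EG - F^2), Gamma^t_ij = (E*[ij,t] - F*[ij,s])/(EG - F^2)
Gamma_sss = 0, Gamma_sst = -144/1981, Gamma_stt = -792/1981, Gamma_tss = 0, Gamma_tst = -888/1981, Gamma_ttt = -4884/1981
d^2s/dtau^2 = -(Gamma_sss*(2)^2 + 2*Gamma_sst*(2)*(2) + Gamma_stt*(2)^2) = 4320/1981
d^2t/dtau^2 = -(Gamma_tss*(2)^2 + 2*Gamma_tst*(2)*(2) + Gamma_ttt*(2)^2) = 26640/1981


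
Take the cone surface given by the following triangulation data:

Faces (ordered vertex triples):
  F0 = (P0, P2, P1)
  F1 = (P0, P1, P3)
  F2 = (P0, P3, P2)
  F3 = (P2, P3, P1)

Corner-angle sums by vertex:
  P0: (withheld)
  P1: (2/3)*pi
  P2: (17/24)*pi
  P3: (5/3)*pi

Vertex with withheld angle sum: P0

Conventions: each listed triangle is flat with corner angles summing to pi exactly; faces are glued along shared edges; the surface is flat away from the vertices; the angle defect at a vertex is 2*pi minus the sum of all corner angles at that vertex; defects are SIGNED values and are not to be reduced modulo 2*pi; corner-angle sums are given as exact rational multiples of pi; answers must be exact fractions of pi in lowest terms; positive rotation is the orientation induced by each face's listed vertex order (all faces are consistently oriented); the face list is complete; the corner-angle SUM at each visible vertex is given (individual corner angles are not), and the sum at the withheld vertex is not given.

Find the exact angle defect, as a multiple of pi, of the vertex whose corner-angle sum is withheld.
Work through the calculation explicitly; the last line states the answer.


V = 4, E = 6, F = 4; chi = V - E + F = 2
Gauss-Bonnet: total defect = 2*pi*chi = 4*pi; visible defects sum to (71/24)*pi

Answer: defect(P0) = (25/24)*pi


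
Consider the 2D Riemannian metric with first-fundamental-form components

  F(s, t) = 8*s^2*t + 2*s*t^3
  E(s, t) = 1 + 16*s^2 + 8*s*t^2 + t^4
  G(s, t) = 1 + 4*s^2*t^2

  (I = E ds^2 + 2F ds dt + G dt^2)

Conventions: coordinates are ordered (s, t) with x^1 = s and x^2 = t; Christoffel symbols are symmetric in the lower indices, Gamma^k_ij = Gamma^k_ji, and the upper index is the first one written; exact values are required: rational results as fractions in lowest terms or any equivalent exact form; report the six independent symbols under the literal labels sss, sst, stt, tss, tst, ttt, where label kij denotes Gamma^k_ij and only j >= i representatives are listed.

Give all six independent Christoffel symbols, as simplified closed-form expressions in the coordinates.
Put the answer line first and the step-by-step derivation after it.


Answer: Gamma_sss = (16*s + 4*t^2)/(4*s^2*t^2 + 16*s^2 + 8*s*t^2 + t^4 + 1), Gamma_sst = (8*s*t + 2*t^3)/(4*s^2*t^2 + 16*s^2 + 8*s*t^2 + t^4 + 1), Gamma_stt = (8*s^2 + 2*s*t^2)/(4*s^2*t^2 + 16*s^2 + 8*s*t^2 + t^4 + 1), Gamma_tss = 8*s*t/(4*s^2*t^2 + 16*s^2 + 8*s*t^2 + t^4 + 1), Gamma_tst = 4*s*t^2/(4*s^2*t^2 + 16*s^2 + 8*s*t^2 + t^4 + 1), Gamma_ttt = 4*s^2*t/(4*s^2*t^2 + 16*s^2 + 8*s*t^2 + t^4 + 1)

E = 1 + 16*s^2 + 8*s*t^2 + t^4; F = 8*s^2*t + 2*s*t^3; G = 1 + 4*s^2*t^2
Gamma^k_ij = (1/2) g^{kl} (d_i g_jl + d_j g_il - d_l g_ij), with g^inv = (1/(EG-F^2)) [[G, -F], [-F, E]]
first partials: E_s = 32*s + 8*t^2, E_t = 16*s*t + 4*t^3, F_s = 16*s*t + 2*t^3, F_t = 8*s^2 + 6*s*t^2, G_s = 8*s*t^2, G_t = 8*s^2*t
D = EG - F^2 = 1 + 16*s^2 + 8*s*t^2 + t^4 + 4*s^2*t^2
expanded: Gamma^s_ss = (G E_s - 2F F_s + F E_t)/(2D), Gamma^s_st = (G E_t - F G_s)/(2D), Gamma^s_tt = (2G F_t - G G_s - F G_t)/(2D), Gamma^t_ss = (2E F_s - E E_t - F E_s)/(2D), Gamma^t_st = (E G_s - F E_t)/(2D), Gamma^t_tt = (E G_t - 2F F_t + F G_s)/(2D); substitute and cancel common factors


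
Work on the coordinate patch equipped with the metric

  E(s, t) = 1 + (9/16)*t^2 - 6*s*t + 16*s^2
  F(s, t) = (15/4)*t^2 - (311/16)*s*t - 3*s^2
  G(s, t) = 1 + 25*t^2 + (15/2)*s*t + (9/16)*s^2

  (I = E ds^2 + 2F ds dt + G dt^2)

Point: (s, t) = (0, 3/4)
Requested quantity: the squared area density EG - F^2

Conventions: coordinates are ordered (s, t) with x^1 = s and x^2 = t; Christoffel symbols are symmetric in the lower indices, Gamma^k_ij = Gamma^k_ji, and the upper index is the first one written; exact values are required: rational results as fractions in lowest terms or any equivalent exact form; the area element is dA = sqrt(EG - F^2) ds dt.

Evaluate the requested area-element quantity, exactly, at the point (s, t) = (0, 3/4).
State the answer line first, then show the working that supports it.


Answer: EG - F^2 = 3937/256

E = 337/256, F = 135/64, G = 241/16; EG - F^2 = 3937/256


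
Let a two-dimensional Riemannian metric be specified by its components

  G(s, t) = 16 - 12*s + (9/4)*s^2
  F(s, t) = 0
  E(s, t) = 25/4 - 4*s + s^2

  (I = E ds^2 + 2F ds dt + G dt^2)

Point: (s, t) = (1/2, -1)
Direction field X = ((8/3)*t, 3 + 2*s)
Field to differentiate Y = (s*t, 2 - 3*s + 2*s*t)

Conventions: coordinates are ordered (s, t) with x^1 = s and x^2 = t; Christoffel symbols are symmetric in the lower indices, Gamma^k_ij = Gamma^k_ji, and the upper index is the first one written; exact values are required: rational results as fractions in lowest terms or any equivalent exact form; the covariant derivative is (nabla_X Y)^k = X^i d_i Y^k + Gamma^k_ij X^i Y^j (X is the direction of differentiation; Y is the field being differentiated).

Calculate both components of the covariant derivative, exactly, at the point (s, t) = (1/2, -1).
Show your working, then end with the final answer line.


E = 9/2, F = 0, G = 169/16 at the point
E_s = -3, E_t = 0, F_s = 0, F_t = 0, G_s = -39/4, G_t = 0
EG - F^2 = 1521/32;  g^inv = (32/1521) * [[169/16, 0], [0, 9/2]]
first-kind symbols [ij,l] = (1/2)(d_i g_jl + d_j g_il - d_l g_ij): [ss,s] = E_s/2 = -3/2, [ss,t] = F_s - E_t/2 = 0, [st,s] = E_t/2 = 0, [st,t] = G_s/2 = -39/8, [tt,s] = F_t - G_s/2 = 39/8, [tt,t] = G_t/2 = 0
Gamma^s_ij = (G*[ij,s] - F*[ij,t])/(EG - F^2), Gamma^t_ij = (E*[ij,t] - F*[ij,s])/(EG - F^2)
Gamma_sss = -1/3, Gamma_sst = 0, Gamma_stt = 13/12, Gamma_tss = 0, Gamma_tst = -6/13, Gamma_ttt = 0
X = (-8/3, 4), Y = (-1/2, -1/2) at the point

Answer: (nabla_X Y)^s = 37/18, (nabla_X Y)^t = 688/39


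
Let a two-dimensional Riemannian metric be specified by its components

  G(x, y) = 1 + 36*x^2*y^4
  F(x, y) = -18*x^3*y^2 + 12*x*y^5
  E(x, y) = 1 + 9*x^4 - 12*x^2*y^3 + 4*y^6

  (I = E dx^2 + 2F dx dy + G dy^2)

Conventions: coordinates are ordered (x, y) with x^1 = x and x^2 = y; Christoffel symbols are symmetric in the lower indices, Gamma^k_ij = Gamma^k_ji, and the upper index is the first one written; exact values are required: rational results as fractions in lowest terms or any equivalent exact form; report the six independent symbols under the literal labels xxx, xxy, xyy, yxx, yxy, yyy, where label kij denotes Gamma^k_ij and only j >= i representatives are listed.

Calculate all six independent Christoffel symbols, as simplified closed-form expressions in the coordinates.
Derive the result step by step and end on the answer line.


E = 1 + 9*x^4 - 12*x^2*y^3 + 4*y^6; F = -18*x^3*y^2 + 12*x*y^5; G = 1 + 36*x^2*y^4
Gamma^k_ij = (1/2) g^{kl} (d_i g_jl + d_j g_il - d_l g_ij), with g^inv = (1/(EG-F^2)) [[G, -F], [-F, E]]
first partials: E_x = 36*x^3 - 24*x*y^3, E_y = -36*x^2*y^2 + 24*y^5, F_x = -54*x^2*y^2 + 12*y^5, F_y = -36*x^3*y + 60*x*y^4, G_x = 72*x*y^4, G_y = 144*x^2*y^3
D = EG - F^2 = 1 + 9*x^4 - 12*x^2*y^3 + 4*y^6 + 36*x^2*y^4
expanded: Gamma^x_xx = (G E_x - 2F F_x + F E_y)/(2D), Gamma^x_xy = (G E_y - F G_x)/(2D), Gamma^x_yy = (2G F_y - G G_x - F G_y)/(2D), Gamma^y_xx = (2E F_x - E E_y - F E_x)/(2D), Gamma^y_xy = (E G_x - F E_y)/(2D), Gamma^y_yy = (E G_y - 2F F_y + F G_x)/(2D); substitute and cancel common factors

Answer: Gamma_xxx = (18*x^3 - 12*x*y^3)/(9*x^4 + 36*x^2*y^4 - 12*x^2*y^3 + 4*y^6 + 1), Gamma_xxy = (-18*x^2*y^2 + 12*y^5)/(9*x^4 + 36*x^2*y^4 - 12*x^2*y^3 + 4*y^6 + 1), Gamma_xyy = (-36*x^3*y + 24*x*y^4)/(9*x^4 + 36*x^2*y^4 - 12*x^2*y^3 + 4*y^6 + 1), Gamma_yxx = -36*x^2*y^2/(9*x^4 + 36*x^2*y^4 - 12*x^2*y^3 + 4*y^6 + 1), Gamma_yxy = 36*x*y^4/(9*x^4 + 36*x^2*y^4 - 12*x^2*y^3 + 4*y^6 + 1), Gamma_yyy = 72*x^2*y^3/(9*x^4 + 36*x^2*y^4 - 12*x^2*y^3 + 4*y^6 + 1)


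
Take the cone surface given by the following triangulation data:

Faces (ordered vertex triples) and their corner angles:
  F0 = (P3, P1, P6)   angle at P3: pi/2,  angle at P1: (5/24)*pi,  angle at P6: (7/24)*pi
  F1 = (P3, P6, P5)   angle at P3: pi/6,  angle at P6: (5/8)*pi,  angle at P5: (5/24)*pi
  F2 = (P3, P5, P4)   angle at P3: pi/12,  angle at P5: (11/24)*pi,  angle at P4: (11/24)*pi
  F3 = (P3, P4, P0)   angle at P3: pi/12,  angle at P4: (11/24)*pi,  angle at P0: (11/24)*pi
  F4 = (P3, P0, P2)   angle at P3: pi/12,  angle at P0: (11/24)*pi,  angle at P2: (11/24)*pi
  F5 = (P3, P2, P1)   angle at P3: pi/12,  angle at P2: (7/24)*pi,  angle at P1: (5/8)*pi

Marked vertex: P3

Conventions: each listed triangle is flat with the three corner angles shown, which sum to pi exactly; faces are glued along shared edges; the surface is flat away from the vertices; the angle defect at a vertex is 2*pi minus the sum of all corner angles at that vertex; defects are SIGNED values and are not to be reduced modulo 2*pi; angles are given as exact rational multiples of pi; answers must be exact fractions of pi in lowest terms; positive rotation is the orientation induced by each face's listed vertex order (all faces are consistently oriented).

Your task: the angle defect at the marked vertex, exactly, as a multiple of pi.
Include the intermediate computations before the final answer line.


Sum of corner angles at P3: pi
defect = 2*pi - pi

Answer: defect(P3) = pi


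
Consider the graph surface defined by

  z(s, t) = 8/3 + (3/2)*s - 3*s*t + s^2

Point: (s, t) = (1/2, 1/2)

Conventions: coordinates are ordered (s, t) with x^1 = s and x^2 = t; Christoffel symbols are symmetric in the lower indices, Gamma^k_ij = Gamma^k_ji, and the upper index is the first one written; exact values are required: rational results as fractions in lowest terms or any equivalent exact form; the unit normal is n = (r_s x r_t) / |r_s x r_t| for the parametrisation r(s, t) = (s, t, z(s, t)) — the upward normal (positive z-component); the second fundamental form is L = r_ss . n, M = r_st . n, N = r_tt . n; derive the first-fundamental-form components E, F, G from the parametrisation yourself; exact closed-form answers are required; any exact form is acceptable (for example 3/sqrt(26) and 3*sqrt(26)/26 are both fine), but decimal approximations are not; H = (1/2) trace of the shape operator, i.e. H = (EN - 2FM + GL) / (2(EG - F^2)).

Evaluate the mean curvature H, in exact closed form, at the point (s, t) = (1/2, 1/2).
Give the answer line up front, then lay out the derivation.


Answer: H = -10*sqrt(17)/289

z_s = 1, z_t = -3/2, z_ss = 2, z_st = -3, z_tt = 0
E = 2, F = -3/2, G = 13/4; answer radicand W^2 = 17/4
unnormalised second-form numerators: l = 2, m = -3, n = 0; L = l/sqrt(17/4), and similarly M = m/sqrt(W^2), N = n/sqrt(W^2)
H = (E*n - 2*F*m + G*l) / (2*(EG - F^2)*sqrt(W^2)); E*n - 2*F*m + G*l = -5/2, EG - F^2 = 17/4, so H = (-5/17)/sqrt(17/4)


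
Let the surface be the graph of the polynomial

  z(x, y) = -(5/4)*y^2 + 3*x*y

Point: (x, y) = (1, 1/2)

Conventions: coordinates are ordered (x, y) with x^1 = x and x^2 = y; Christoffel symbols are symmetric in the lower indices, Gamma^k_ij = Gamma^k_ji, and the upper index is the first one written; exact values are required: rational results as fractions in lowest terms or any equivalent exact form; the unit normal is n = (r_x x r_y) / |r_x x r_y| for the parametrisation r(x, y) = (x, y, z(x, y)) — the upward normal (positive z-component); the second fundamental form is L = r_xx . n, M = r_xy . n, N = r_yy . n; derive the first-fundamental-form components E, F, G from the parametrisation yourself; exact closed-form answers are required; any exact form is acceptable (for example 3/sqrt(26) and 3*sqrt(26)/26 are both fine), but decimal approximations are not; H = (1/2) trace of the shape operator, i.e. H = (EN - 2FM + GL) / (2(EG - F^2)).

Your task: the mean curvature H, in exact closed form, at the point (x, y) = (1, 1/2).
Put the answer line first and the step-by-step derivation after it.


Answer: H = -764*sqrt(101)/10201

z_x = 3/2, z_y = 7/4, z_xx = 0, z_xy = 3, z_yy = -5/2
E = 13/4, F = 21/8, G = 65/16; answer radicand W^2 = 101/16
unnormalised second-form numerators: l = 0, m = 3, n = -5/2; L = l/sqrt(101/16), and similarly M = m/sqrt(W^2), N = n/sqrt(W^2)
H = (E*n - 2*F*m + G*l) / (2*(EG - F^2)*sqrt(W^2)); E*n - 2*F*m + G*l = -191/8, EG - F^2 = 101/16, so H = (-191/101)/sqrt(101/16)


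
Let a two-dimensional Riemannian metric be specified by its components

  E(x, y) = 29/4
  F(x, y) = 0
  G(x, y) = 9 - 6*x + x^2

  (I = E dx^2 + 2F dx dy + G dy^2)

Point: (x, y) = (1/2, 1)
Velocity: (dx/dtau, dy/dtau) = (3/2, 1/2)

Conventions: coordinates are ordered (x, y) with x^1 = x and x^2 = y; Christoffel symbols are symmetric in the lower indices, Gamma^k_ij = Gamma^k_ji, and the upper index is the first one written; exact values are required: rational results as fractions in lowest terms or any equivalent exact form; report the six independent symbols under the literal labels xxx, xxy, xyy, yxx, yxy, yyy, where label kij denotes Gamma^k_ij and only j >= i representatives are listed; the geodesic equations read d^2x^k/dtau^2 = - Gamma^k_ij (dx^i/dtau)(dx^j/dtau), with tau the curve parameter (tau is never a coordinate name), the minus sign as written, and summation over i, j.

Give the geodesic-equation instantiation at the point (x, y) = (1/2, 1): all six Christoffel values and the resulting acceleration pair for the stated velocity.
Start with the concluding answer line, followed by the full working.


Answer: Gamma_xxx = 0, Gamma_xxy = 0, Gamma_xyy = 10/29, Gamma_yxx = 0, Gamma_yxy = -2/5, Gamma_yyy = 0; accelerations (d^2x/dtau^2, d^2y/dtau^2) = (-5/58, 3/5)

E = 29/4, F = 0, G = 25/4 at the point
E_x = 0, E_y = 0, F_x = 0, F_y = 0, G_x = -5, G_y = 0
EG - F^2 = 725/16;  g^inv = (16/725) * [[25/4, 0], [0, 29/4]]
first-kind symbols [ij,l] = (1/2)(d_i g_jl + d_j g_il - d_l g_ij): [xx,x] = E_x/2 = 0, [xx,y] = F_x - E_y/2 = 0, [xy,x] = E_y/2 = 0, [xy,y] = G_x/2 = -5/2, [yy,x] = F_y - G_x/2 = 5/2, [yy,y] = G_y/2 = 0
Gamma^x_ij = (G*[ij,x] - F*[ij,y])/(EG - F^2), Gamma^y_ij = (E*[ij,y] - F*[ij,x])/(EG - F^2)
Gamma_xxx = 0, Gamma_xxy = 0, Gamma_xyy = 10/29, Gamma_yxx = 0, Gamma_yxy = -2/5, Gamma_yyy = 0
d^2x/dtau^2 = -(Gamma_xxx*(3/2)^2 + 2*Gamma_xxy*(3/2)*(1/2) + Gamma_xyy*(1/2)^2) = -5/58
d^2y/dtau^2 = -(Gamma_yxx*(3/2)^2 + 2*Gamma_yxy*(3/2)*(1/2) + Gamma_yyy*(1/2)^2) = 3/5


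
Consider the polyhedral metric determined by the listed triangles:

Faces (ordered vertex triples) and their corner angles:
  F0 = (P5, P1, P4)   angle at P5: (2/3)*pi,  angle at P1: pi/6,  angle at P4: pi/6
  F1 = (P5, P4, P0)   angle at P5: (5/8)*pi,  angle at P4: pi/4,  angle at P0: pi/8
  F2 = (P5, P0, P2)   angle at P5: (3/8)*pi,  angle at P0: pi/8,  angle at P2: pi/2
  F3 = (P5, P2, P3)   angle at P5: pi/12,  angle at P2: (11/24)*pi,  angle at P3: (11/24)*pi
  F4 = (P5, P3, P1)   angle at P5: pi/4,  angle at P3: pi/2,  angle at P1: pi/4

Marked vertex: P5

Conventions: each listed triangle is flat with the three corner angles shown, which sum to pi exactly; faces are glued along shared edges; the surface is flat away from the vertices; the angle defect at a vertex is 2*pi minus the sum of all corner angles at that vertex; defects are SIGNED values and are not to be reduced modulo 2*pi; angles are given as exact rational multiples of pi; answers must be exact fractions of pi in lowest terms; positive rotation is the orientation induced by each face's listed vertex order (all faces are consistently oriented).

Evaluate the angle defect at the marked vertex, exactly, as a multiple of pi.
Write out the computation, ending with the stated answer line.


Sum of corner angles at P5: 2*pi
defect = 2*pi - 2*pi

Answer: defect(P5) = 0


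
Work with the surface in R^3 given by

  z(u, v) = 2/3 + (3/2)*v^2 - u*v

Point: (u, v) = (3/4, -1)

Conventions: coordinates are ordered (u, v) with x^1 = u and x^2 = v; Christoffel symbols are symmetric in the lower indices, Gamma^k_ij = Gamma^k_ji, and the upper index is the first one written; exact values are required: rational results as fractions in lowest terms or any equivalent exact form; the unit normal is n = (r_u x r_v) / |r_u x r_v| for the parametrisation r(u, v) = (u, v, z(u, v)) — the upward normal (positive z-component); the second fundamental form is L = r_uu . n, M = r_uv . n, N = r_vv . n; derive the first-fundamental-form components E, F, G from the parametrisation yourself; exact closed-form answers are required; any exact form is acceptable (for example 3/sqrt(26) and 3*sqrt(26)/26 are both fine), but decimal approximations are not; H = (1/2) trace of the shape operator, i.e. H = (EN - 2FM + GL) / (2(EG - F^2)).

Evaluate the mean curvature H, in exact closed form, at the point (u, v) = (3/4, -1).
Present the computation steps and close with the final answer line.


z_u = 1, z_v = -15/4, z_uu = 0, z_uv = -1, z_vv = 3
E = 2, F = -15/4, G = 241/16; answer radicand W^2 = 257/16
unnormalised second-form numerators: l = 0, m = -1, n = 3; L = l/sqrt(257/16), and similarly M = m/sqrt(W^2), N = n/sqrt(W^2)
H = (E*n - 2*F*m + G*l) / (2*(EG - F^2)*sqrt(W^2)); E*n - 2*F*m + G*l = -3/2, EG - F^2 = 257/16, so H = (-12/257)/sqrt(257/16)

Answer: H = -48*sqrt(257)/66049


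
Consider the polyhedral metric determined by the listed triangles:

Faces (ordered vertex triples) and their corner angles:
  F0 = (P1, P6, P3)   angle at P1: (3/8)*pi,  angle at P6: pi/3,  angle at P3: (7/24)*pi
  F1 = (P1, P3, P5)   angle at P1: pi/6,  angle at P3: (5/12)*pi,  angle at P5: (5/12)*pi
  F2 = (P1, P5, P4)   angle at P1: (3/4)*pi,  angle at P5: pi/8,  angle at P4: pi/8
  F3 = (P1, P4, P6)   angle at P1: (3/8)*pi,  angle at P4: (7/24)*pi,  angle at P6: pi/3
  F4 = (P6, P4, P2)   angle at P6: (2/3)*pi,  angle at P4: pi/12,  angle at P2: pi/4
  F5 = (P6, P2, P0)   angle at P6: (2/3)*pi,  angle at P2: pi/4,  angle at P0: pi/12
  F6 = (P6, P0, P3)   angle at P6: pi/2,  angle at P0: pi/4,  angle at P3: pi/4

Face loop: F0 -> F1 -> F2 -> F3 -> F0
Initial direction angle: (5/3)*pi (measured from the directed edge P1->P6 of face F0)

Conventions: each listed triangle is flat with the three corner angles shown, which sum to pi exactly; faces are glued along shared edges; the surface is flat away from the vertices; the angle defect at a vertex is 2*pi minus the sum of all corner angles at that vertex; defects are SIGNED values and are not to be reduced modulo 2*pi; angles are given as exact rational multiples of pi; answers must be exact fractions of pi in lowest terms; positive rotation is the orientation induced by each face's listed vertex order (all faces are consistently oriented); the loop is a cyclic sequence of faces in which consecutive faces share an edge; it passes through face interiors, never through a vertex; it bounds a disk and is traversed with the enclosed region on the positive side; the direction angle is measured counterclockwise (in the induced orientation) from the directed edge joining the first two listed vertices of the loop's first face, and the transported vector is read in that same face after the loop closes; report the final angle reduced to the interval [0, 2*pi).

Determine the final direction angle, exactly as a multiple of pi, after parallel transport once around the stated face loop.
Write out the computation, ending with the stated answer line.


enclosed vertex P1: corner angles sum to (5/3)*pi, defect = 2*pi - (5/3)*pi = pi/3
holonomy = initial angle + sum of enclosed defects (mod 2*pi), positive in the induced orientation
final angle = (5/3)*pi + pi/3 = 0 (mod 2*pi)

Answer: final direction angle = 0


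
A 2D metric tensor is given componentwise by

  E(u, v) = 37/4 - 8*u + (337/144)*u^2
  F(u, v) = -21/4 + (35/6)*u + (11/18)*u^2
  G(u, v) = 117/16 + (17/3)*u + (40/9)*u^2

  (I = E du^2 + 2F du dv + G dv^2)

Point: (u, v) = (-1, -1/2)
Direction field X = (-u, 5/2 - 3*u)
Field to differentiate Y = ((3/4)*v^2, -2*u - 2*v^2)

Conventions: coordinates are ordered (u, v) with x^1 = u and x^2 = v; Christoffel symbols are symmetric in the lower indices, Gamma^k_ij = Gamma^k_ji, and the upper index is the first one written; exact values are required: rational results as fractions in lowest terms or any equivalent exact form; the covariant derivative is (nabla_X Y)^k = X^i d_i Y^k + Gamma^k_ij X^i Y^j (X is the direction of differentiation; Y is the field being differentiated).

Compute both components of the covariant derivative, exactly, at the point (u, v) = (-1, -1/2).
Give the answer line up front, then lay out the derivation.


Answer: (nabla_X Y)^u = 795/27344, (nabla_X Y)^v = 53373/3418

E = 2821/144, F = -377/36, G = 877/144 at the point
E_u = -913/72, E_v = 0, F_u = 83/18, F_v = 0, G_u = -29/9, G_v = 0
EG - F^2 = 22217/2304;  g^inv = (2304/22217) * [[877/144, 377/36], [377/36, 2821/144]]
first-kind symbols [ij,l] = (1/2)(d_i g_jl + d_j g_il - d_l g_ij): [uu,u] = E_u/2 = -913/144, [uu,v] = F_u - E_v/2 = 83/18, [uv,u] = E_v/2 = 0, [uv,v] = G_u/2 = -29/18, [vv,u] = F_v - G_u/2 = 29/18, [vv,v] = G_v/2 = 0
Gamma^u_ij = (G*[ij,u] - F*[ij,v])/(EG - F^2), Gamma^v_ij = (E*[ij,v] - F*[ij,u])/(EG - F^2)
Gamma_uuu = 200611/199953, Gamma_uuv = -26912/15381, Gamma_uvv = 203464/199953, Gamma_vuu = 38180/15381, Gamma_vuv = -50344/15381, Gamma_vvv = 26912/15381
X = (1, 11/2), Y = (3/16, 3/2) at the point


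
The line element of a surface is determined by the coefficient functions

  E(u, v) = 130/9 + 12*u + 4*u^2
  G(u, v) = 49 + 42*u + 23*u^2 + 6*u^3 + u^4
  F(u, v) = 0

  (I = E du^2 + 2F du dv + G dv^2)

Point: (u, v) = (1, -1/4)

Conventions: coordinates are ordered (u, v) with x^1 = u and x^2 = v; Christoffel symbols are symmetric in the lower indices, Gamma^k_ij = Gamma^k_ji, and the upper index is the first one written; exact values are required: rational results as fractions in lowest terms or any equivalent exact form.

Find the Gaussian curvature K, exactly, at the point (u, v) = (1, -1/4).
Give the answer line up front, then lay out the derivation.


Answer: K = -441/412918

E = 274/9, F = 0, G = 121, EG - F^2 = 33154/9 at the point
E_u = 20, E_v = 0, F_u = 0, F_v = 0, G_u = 110, G_v = 0
E_vv = 0, F_uv = 0, G_uu = 94
K follows from Brioschi's formula, (det M1 - det M2)/(EG - F^2)^2.
M1 = [[-E_vv/2 + F_uv - G_uu/2, E_u/2, F_u - E_v/2], [F_v - G_u/2, E, F], [G_v/2, F, G]] = [[-47, 10, 0], [-55, 274/9, 0], [0, 0, 121]]; det M1 = -959288/9
M2 = [[0, E_v/2, G_u/2], [E_v/2, E, F], [G_u/2, F, G]] = [[0, 0, 55], [0, 274/9, 0], [55, 0, 121]]; det M2 = -828850/9
det M1 - det M2 = -130438/9; K = -130438/9 / (33154/9)^2 = -441/412918


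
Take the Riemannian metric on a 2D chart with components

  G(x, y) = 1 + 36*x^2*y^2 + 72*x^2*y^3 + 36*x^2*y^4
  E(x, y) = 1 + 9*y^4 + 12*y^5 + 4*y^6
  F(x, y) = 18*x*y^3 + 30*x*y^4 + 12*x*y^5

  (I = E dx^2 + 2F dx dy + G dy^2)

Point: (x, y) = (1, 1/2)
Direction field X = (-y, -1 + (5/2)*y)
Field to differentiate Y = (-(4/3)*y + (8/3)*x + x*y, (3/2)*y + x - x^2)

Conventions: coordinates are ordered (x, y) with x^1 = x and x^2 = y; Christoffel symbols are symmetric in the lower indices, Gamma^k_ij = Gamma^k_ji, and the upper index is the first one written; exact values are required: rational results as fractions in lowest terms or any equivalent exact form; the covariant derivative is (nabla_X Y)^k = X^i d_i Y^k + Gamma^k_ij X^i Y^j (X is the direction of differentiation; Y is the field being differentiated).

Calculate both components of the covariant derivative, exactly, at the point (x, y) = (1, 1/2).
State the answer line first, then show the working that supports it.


Answer: (nabla_X Y)^x = -809/534, (nabla_X Y)^y = 1109/712

E = 2, F = 9/2, G = 85/4 at the point
E_x = 0, E_y = 9, F_x = 9/2, F_y = 129/4, G_x = 81/2, G_y = 108
EG - F^2 = 89/4;  g^inv = (4/89) * [[85/4, -9/2], [-9/2, 2]]
first-kind symbols [ij,l] = (1/2)(d_i g_jl + d_j g_il - d_l g_ij): [xx,x] = E_x/2 = 0, [xx,y] = F_x - E_y/2 = 0, [xy,x] = E_y/2 = 9/2, [xy,y] = G_x/2 = 81/4, [yy,x] = F_y - G_x/2 = 12, [yy,y] = G_y/2 = 54
Gamma^x_ij = (G*[ij,x] - F*[ij,y])/(EG - F^2), Gamma^y_ij = (E*[ij,y] - F*[ij,x])/(EG - F^2)
Gamma_xxx = 0, Gamma_xxy = 18/89, Gamma_xyy = 48/89, Gamma_yxx = 0, Gamma_yxy = 81/89, Gamma_yyy = 216/89
X = (-1/2, 1/4), Y = (5/2, 3/4) at the point


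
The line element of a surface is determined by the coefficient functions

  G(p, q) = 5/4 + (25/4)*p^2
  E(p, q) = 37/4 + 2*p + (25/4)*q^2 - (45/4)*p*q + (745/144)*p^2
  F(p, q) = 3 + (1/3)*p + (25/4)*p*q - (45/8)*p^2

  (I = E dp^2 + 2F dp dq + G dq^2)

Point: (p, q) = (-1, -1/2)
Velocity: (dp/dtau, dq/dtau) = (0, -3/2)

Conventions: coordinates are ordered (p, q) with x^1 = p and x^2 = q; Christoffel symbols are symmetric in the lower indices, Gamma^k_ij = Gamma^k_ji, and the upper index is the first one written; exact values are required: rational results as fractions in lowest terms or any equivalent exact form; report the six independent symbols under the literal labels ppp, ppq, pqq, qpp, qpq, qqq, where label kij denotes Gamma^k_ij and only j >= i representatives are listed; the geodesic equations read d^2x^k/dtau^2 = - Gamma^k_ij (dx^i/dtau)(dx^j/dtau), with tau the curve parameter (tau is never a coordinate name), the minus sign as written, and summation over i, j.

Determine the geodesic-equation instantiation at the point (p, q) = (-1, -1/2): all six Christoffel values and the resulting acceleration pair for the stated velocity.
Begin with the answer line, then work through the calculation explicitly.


Answer: Gamma_ppp = -1613/9026, Gamma_ppq = 1425/4513, Gamma_pqq = 0, Gamma_qpp = 14413/18052, Gamma_qpq = -7585/9026, Gamma_qqq = 0; accelerations (d^2p/dtau^2, d^2q/dtau^2) = (0, 0)

E = 301/36, F = 1/6, G = 15/2 at the point
E_p = -49/18, E_q = 5, F_p = 203/24, F_q = -25/4, G_p = -25/2, G_q = 0
EG - F^2 = 4513/72;  g^inv = (72/4513) * [[15/2, -1/6], [-1/6, 301/36]]
first-kind symbols [ij,l] = (1/2)(d_i g_jl + d_j g_il - d_l g_ij): [pp,p] = E_p/2 = -49/36, [pp,q] = F_p - E_q/2 = 143/24, [pq,p] = E_q/2 = 5/2, [pq,q] = G_p/2 = -25/4, [qq,p] = F_q - G_p/2 = 0, [qq,q] = G_q/2 = 0
Gamma^p_ij = (G*[ij,p] - F*[ij,q])/(EG - F^2), Gamma^q_ij = (E*[ij,q] - F*[ij,p])/(EG - F^2)
Gamma_ppp = -1613/9026, Gamma_ppq = 1425/4513, Gamma_pqq = 0, Gamma_qpp = 14413/18052, Gamma_qpq = -7585/9026, Gamma_qqq = 0
d^2p/dtau^2 = -(Gamma_ppp*(0)^2 + 2*Gamma_ppq*(0)*(-3/2) + Gamma_pqq*(-3/2)^2) = 0
d^2q/dtau^2 = -(Gamma_qpp*(0)^2 + 2*Gamma_qpq*(0)*(-3/2) + Gamma_qqq*(-3/2)^2) = 0


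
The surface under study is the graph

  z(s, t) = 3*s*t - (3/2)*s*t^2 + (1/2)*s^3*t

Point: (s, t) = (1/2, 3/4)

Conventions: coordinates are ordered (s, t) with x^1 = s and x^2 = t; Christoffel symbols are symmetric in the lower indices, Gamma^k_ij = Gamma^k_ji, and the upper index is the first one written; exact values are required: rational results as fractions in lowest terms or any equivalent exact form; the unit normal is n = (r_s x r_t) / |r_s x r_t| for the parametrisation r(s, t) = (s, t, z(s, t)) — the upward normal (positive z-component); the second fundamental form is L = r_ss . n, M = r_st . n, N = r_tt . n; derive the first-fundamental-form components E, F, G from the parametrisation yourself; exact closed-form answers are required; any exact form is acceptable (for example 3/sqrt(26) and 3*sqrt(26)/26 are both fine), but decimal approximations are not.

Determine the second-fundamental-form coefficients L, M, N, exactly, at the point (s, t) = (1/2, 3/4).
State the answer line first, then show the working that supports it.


Answer: L = 9*sqrt(1034)/517, M = 9*sqrt(1034)/517, N = -12*sqrt(1034)/517

z_s = 27/16, z_t = 7/16, z_ss = 9/8, z_st = 9/8, z_tt = -3/2
E = 985/256, F = 189/256, G = 305/256; answer radicand W^2 = 517/128
unnormalised second-form numerators: l = 9/8, m = 9/8, n = -3/2; L = l/sqrt(517/128), and similarly M = m/sqrt(W^2), N = n/sqrt(W^2)
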